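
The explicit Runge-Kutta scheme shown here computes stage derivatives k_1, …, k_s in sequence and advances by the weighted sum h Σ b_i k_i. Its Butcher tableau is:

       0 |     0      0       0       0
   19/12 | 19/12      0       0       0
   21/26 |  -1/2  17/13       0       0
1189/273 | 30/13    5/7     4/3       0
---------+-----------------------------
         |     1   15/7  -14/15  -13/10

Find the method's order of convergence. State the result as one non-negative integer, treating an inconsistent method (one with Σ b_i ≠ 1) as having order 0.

0

b = (1, 15/7, -14/15, -13/10)
c = (0, 19/12, 21/26, 1189/273)
Ac = (0, 0, 323/156, 2411/1092)
Σ b_i: 1·1 + 15/7·1 + (-14/15)·1 + (-13/10)·1 = 191/210 ≠ 1 ⇒ order 0.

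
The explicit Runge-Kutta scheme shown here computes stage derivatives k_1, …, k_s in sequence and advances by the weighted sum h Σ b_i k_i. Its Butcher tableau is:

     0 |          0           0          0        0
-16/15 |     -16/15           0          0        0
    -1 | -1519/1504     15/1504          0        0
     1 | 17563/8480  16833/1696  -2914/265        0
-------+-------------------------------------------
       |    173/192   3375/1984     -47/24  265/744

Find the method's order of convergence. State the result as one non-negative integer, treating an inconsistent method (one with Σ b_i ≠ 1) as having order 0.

4

b = (173/192, 3375/1984, -47/24, 265/744)
c = (0, -16/15, -1, 1)
Ac = (0, 0, -1/94, 217/530)
Σ b_i: 173/192·1 + 3375/1984·1 + (-47/24)·1 + 265/744·1 = 1 ✓
b·c: 3375/1984·(-16/15) + (-47/24)·(-1) + 265/744·1 = 1/2 ✓
b·c²: 3375/1984·256/225 + (-47/24)·1 + 265/744·1 = 1/3 ✓
b·Ac: (-47/24)·(-1/94) + 265/744·217/530 = 1/6 ✓
b·c³: 3375/1984·(-4096/3375) + (-47/24)·(-1) + 265/744·1 = 1/4 ✓
b·(c∘Ac): (-47/24)·1/94 + 265/744·217/530 = 1/8 ✓
b·Ac²: (-47/24)·8/705 + 265/744·1178/3975 = 1/12 ✓
b·A²c: 265/744·31/265 = 1/24 ✓; 4 stages ⇒ order 4.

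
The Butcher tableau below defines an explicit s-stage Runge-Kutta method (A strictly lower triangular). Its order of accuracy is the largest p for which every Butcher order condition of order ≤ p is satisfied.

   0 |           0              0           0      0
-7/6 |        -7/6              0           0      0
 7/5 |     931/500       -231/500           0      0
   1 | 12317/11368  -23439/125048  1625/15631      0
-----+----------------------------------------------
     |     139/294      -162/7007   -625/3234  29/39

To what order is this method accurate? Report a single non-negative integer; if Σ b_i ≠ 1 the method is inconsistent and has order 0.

4

b = (139/294, -162/7007, -625/3234, 29/39)
c = (0, -7/6, 7/5, 1)
Ac = (0, 0, 539/1000, 169/464)
Σ b_i: 139/294·1 + (-162/7007)·1 + (-625/3234)·1 + 29/39·1 = 1 ✓
b·c: (-162/7007)·(-7/6) + (-625/3234)·7/5 + 29/39·1 = 1/2 ✓
b·c²: (-162/7007)·49/36 + (-625/3234)·49/25 + 29/39·1 = 1/3 ✓
b·Ac: (-625/3234)·539/1000 + 29/39·169/464 = 1/6 ✓
b·c³: (-162/7007)·(-343/216) + (-625/3234)·343/125 + 29/39·1 = 1/4 ✓
b·(c∘Ac): (-625/3234)·3773/5000 + 29/39·169/464 = 1/8 ✓
b·Ac²: (-625/3234)·(-3773/6000) + 29/39·(-143/2784) = 1/12 ✓
b·A²c: 29/39·13/232 = 1/24 ✓; 4 stages ⇒ order 4.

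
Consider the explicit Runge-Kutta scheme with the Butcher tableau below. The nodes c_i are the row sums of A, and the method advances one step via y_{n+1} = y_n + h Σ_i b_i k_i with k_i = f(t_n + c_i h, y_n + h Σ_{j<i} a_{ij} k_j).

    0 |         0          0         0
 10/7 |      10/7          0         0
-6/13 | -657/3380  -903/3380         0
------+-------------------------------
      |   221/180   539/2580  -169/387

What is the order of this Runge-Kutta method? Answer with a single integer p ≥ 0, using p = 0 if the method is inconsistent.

3

b = (221/180, 539/2580, -169/387)
c = (0, 10/7, -6/13)
Ac = (0, 0, -129/338)
Σ b_i: 221/180·1 + 539/2580·1 + (-169/387)·1 = 1 ✓
b·c: 539/2580·10/7 + (-169/387)·(-6/13) = 1/2 ✓
b·c²: 539/2580·100/49 + (-169/387)·36/169 = 1/3 ✓
b·Ac: (-169/387)·(-129/338) = 1/6 ✓; 3 stages ⇒ order 3.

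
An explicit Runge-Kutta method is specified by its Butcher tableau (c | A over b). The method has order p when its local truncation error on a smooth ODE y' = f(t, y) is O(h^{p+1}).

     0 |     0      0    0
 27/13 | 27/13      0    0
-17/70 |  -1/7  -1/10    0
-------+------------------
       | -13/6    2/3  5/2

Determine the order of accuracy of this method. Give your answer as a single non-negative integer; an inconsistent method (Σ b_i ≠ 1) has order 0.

b = (-13/6, 2/3, 5/2)
c = (0, 27/13, -17/70)
Ac = (0, 0, -27/130)
Σ b_i: (-13/6)·1 + 2/3·1 + 5/2·1 = 1 ✓
b·c: 2/3·27/13 + 5/2·(-17/70) = 283/364 ≠ 1/2 ⇒ order 1.

1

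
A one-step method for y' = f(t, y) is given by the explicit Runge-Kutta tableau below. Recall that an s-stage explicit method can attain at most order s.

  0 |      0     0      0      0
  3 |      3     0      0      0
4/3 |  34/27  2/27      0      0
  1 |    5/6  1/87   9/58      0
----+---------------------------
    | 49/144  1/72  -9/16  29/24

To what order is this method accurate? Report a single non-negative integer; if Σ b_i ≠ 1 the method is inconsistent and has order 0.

b = (49/144, 1/72, -9/16, 29/24)
c = (0, 3, 4/3, 1)
Ac = (0, 0, 2/9, 7/29)
Σ b_i: 49/144·1 + 1/72·1 + (-9/16)·1 + 29/24·1 = 1 ✓
b·c: 1/72·3 + (-9/16)·4/3 + 29/24·1 = 1/2 ✓
b·c²: 1/72·9 + (-9/16)·16/9 + 29/24·1 = 1/3 ✓
b·Ac: (-9/16)·2/9 + 29/24·7/29 = 1/6 ✓
b·c³: 1/72·27 + (-9/16)·64/27 + 29/24·1 = 1/4 ✓
b·(c∘Ac): (-9/16)·8/27 + 29/24·7/29 = 1/8 ✓
b·Ac²: (-9/16)·2/3 + 29/24·11/29 = 1/12 ✓
b·A²c: 29/24·1/29 = 1/24 ✓; 4 stages ⇒ order 4.

4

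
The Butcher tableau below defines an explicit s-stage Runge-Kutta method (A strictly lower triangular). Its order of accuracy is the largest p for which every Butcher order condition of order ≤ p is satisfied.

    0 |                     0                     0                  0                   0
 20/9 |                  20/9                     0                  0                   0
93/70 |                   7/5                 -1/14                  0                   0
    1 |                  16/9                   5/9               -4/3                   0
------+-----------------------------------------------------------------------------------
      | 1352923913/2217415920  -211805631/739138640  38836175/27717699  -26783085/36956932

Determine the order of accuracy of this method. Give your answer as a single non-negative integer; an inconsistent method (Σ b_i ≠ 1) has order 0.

b = (1352923913/2217415920, -211805631/739138640, 38836175/27717699, -26783085/36956932)
c = (0, 20/9, 93/70, 1)
Ac = (0, 0, -10/63, -1522/2835)
Σ b_i: 1352923913/2217415920·1 + (-211805631/739138640)·1 + 38836175/27717699·1 + (-26783085/36956932)·1 = 1 ✓
b·c: (-211805631/739138640)·20/9 + 38836175/27717699·93/70 + (-26783085/36956932)·1 = 1/2 ✓
b·c²: (-211805631/739138640)·400/81 + 38836175/27717699·8649/4900 + (-26783085/36956932)·1 = 1/3 ✓
b·Ac: 38836175/27717699·(-10/63) + (-26783085/36956932)·(-1522/2835) = 1/6 ✓
b·c³: (-211805631/739138640)·8000/729 + 38836175/27717699·804357/343000 + (-26783085/36956932)·1 = -5823649273/9978371640 ≠ 1/4 ⇒ order 3.
b·(c∘Ac): 38836175/27717699·(-31/147) + (-26783085/36956932)·(-1522/2835) = 46694647/498918582 ≠ 1/8
b·Ac²: 38836175/27717699·(-200/567) + (-26783085/36956932)·348293/893025 = -27131803729/34924300740 ≠ 1/12
b·A²c: (-26783085/36956932)·40/189 = -12753850/83153097 ≠ 1/24

3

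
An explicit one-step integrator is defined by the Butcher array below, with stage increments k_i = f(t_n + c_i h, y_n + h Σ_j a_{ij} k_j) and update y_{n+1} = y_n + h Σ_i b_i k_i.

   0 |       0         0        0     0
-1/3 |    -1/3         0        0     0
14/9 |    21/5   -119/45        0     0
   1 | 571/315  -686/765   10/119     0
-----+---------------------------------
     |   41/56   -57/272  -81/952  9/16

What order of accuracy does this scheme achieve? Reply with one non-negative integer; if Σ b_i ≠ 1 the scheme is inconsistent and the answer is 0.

b = (41/56, -57/272, -81/952, 9/16)
c = (0, -1/3, 14/9, 1)
Ac = (0, 0, 119/135, 58/135)
Σ b_i: 41/56·1 + (-57/272)·1 + (-81/952)·1 + 9/16·1 = 1 ✓
b·c: (-57/272)·(-1/3) + (-81/952)·14/9 + 9/16·1 = 1/2 ✓
b·c²: (-57/272)·1/9 + (-81/952)·196/81 + 9/16·1 = 1/3 ✓
b·Ac: (-81/952)·119/135 + 9/16·58/135 = 1/6 ✓
b·c³: (-57/272)·(-1/27) + (-81/952)·2744/729 + 9/16·1 = 1/4 ✓
b·(c∘Ac): (-81/952)·1666/1215 + 9/16·58/135 = 1/8 ✓
b·Ac²: (-81/952)·(-119/405) + 9/16·14/135 = 1/12 ✓
b·A²c: 9/16·2/27 = 1/24 ✓; 4 stages ⇒ order 4.

4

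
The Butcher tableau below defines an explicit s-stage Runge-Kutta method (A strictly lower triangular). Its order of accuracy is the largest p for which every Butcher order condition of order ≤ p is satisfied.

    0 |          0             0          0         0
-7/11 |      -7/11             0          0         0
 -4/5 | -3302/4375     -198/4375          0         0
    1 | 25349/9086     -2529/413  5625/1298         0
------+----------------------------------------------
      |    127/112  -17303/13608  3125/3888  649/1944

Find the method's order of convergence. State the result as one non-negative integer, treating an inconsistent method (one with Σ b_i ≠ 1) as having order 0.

4

b = (127/112, -17303/13608, 3125/3888, 649/1944)
c = (0, -7/11, -4/5, 1)
Ac = (0, 0, 18/625, 279/649)
Σ b_i: 127/112·1 + (-17303/13608)·1 + 3125/3888·1 + 649/1944·1 = 1 ✓
b·c: (-17303/13608)·(-7/11) + 3125/3888·(-4/5) + 649/1944·1 = 1/2 ✓
b·c²: (-17303/13608)·49/121 + 3125/3888·16/25 + 649/1944·1 = 1/3 ✓
b·Ac: 3125/3888·18/625 + 649/1944·279/649 = 1/6 ✓
b·c³: (-17303/13608)·(-343/1331) + 3125/3888·(-64/125) + 649/1944·1 = 1/4 ✓
b·(c∘Ac): 3125/3888·(-72/3125) + 649/1944·279/649 = 1/8 ✓
b·Ac²: 3125/3888·(-126/6875) + 649/1944·2097/7139 = 1/12 ✓
b·A²c: 649/1944·81/649 = 1/24 ✓; 4 stages ⇒ order 4.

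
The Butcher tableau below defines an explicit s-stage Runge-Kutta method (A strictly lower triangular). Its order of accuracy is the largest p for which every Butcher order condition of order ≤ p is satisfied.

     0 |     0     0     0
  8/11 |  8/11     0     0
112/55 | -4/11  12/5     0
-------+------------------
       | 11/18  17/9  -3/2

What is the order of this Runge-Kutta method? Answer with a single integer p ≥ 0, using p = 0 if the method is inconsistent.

b = (11/18, 17/9, -3/2)
c = (0, 8/11, 112/55)
Ac = (0, 0, 96/55)
Σ b_i: 11/18·1 + 17/9·1 + (-3/2)·1 = 1 ✓
b·c: 17/9·8/11 + (-3/2)·112/55 = -832/495 ≠ 1/2 ⇒ order 1.

1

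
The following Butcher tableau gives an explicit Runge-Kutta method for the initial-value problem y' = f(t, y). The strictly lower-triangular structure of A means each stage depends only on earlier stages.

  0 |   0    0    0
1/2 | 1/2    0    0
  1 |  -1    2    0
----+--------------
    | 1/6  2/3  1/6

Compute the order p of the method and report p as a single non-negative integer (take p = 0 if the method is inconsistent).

3

b = (1/6, 2/3, 1/6)
c = (0, 1/2, 1)
Ac = (0, 0, 1)
Σ b_i: 1/6·1 + 2/3·1 + 1/6·1 = 1 ✓
b·c: 2/3·1/2 + 1/6·1 = 1/2 ✓
b·c²: 2/3·1/4 + 1/6·1 = 1/3 ✓
b·Ac: 1/6·1 = 1/6 ✓; 3 stages ⇒ order 3.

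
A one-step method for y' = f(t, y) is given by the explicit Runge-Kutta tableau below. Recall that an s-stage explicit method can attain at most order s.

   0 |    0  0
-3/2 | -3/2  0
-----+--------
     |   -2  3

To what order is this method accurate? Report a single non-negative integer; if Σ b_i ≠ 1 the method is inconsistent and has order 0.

b = (-2, 3)
c = (0, -3/2)
Σ b_i: (-2)·1 + 3·1 = 1 ✓
b·c: 3·(-3/2) = -9/2 ≠ 1/2 ⇒ order 1.

1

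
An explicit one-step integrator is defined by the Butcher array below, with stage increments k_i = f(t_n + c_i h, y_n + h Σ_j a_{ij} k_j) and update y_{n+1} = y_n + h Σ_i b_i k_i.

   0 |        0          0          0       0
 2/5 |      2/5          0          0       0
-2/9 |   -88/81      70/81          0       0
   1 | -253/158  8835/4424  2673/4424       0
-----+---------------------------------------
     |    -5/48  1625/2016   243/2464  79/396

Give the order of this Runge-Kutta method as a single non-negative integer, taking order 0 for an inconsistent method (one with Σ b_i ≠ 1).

b = (-5/48, 1625/2016, 243/2464, 79/396)
c = (0, 2/5, -2/9, 1)
Ac = (0, 0, 28/81, 105/158)
Σ b_i: (-5/48)·1 + 1625/2016·1 + 243/2464·1 + 79/396·1 = 1 ✓
b·c: 1625/2016·2/5 + 243/2464·(-2/9) + 79/396·1 = 1/2 ✓
b·c²: 1625/2016·4/25 + 243/2464·4/81 + 79/396·1 = 1/3 ✓
b·Ac: 243/2464·28/81 + 79/396·105/158 = 1/6 ✓
b·c³: 1625/2016·8/125 + 243/2464·(-8/729) + 79/396·1 = 1/4 ✓
b·(c∘Ac): 243/2464·(-56/729) + 79/396·105/158 = 1/8 ✓
b·Ac²: 243/2464·56/405 + 79/396·138/395 = 1/12 ✓
b·A²c: 79/396·33/158 = 1/24 ✓; 4 stages ⇒ order 4.

4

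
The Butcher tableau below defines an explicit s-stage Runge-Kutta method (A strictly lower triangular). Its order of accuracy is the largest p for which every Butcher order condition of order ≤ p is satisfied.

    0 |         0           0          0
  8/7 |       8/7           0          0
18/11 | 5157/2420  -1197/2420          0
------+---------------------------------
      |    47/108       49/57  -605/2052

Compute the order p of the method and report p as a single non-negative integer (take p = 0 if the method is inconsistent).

3

b = (47/108, 49/57, -605/2052)
c = (0, 8/7, 18/11)
Ac = (0, 0, -342/605)
Σ b_i: 47/108·1 + 49/57·1 + (-605/2052)·1 = 1 ✓
b·c: 49/57·8/7 + (-605/2052)·18/11 = 1/2 ✓
b·c²: 49/57·64/49 + (-605/2052)·324/121 = 1/3 ✓
b·Ac: (-605/2052)·(-342/605) = 1/6 ✓; 3 stages ⇒ order 3.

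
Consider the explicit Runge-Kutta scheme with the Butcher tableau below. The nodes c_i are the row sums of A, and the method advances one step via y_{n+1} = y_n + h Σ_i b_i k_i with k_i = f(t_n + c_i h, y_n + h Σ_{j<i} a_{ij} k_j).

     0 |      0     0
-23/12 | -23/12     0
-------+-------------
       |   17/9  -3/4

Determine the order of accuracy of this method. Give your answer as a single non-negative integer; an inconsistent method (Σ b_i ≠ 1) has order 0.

0

b = (17/9, -3/4)
c = (0, -23/12)
Σ b_i: 17/9·1 + (-3/4)·1 = 41/36 ≠ 1 ⇒ order 0.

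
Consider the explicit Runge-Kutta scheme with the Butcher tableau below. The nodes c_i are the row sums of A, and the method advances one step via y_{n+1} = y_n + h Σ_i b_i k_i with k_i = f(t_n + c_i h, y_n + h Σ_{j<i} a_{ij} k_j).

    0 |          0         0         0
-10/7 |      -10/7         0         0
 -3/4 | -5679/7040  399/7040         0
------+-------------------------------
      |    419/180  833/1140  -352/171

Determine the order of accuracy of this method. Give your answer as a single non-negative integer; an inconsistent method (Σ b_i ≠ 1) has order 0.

3

b = (419/180, 833/1140, -352/171)
c = (0, -10/7, -3/4)
Ac = (0, 0, -57/704)
Σ b_i: 419/180·1 + 833/1140·1 + (-352/171)·1 = 1 ✓
b·c: 833/1140·(-10/7) + (-352/171)·(-3/4) = 1/2 ✓
b·c²: 833/1140·100/49 + (-352/171)·9/16 = 1/3 ✓
b·Ac: (-352/171)·(-57/704) = 1/6 ✓; 3 stages ⇒ order 3.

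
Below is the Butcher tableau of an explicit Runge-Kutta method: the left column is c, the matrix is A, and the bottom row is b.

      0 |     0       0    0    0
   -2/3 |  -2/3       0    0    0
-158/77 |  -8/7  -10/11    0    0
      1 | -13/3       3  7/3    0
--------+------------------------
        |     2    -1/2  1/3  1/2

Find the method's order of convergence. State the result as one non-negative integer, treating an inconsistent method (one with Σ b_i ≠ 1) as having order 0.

b = (2, -1/2, 1/3, 1/2)
c = (0, -2/3, -158/77, 1)
Ac = (0, 0, 20/33, -224/33)
Σ b_i: 2·1 + (-1/2)·1 + 1/3·1 + 1/2·1 = 7/3 ≠ 1 ⇒ order 0.

0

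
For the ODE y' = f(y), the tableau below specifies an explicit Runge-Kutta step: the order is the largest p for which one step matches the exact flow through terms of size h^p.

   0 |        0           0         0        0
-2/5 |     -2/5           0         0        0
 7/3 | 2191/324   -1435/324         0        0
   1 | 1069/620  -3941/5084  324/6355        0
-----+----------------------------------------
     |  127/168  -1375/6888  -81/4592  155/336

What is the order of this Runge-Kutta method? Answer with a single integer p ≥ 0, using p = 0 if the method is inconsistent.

4

b = (127/168, -1375/6888, -81/4592, 155/336)
c = (0, -2/5, 7/3, 1)
Ac = (0, 0, 287/162, 133/310)
Σ b_i: 127/168·1 + (-1375/6888)·1 + (-81/4592)·1 + 155/336·1 = 1 ✓
b·c: (-1375/6888)·(-2/5) + (-81/4592)·7/3 + 155/336·1 = 1/2 ✓
b·c²: (-1375/6888)·4/25 + (-81/4592)·49/9 + 155/336·1 = 1/3 ✓
b·Ac: (-81/4592)·287/162 + 155/336·133/310 = 1/6 ✓
b·c³: (-1375/6888)·(-8/125) + (-81/4592)·343/27 + 155/336·1 = 1/4 ✓
b·(c∘Ac): (-81/4592)·2009/486 + 155/336·133/310 = 1/8 ✓
b·Ac²: (-81/4592)·(-287/405) + 155/336·119/775 = 1/12 ✓
b·A²c: 155/336·14/155 = 1/24 ✓; 4 stages ⇒ order 4.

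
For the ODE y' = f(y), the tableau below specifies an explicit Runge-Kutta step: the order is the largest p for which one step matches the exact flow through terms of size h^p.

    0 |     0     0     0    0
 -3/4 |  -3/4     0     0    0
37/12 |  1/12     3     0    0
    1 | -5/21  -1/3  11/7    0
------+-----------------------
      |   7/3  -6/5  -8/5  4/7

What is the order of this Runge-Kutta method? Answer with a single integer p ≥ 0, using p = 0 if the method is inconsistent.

0

b = (7/3, -6/5, -8/5, 4/7)
c = (0, -3/4, 37/12, 1)
Ac = (0, 0, -9/4, 107/21)
Σ b_i: 7/3·1 + (-6/5)·1 + (-8/5)·1 + 4/7·1 = 11/105 ≠ 1 ⇒ order 0.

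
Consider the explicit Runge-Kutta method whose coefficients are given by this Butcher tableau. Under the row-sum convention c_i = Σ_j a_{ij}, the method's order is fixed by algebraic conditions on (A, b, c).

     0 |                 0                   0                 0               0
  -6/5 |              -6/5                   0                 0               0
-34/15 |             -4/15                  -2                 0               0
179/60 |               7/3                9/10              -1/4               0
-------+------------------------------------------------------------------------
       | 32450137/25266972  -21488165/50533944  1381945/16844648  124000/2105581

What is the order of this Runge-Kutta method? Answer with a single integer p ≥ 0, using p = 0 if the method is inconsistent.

b = (32450137/25266972, -21488165/50533944, 1381945/16844648, 124000/2105581)
c = (0, -6/5, -34/15, 179/60)
Ac = (0, 0, 12/5, -77/150)
Σ b_i: 32450137/25266972·1 + (-21488165/50533944)·1 + 1381945/16844648·1 + 124000/2105581·1 = 1 ✓
b·c: (-21488165/50533944)·(-6/5) + 1381945/16844648·(-34/15) + 124000/2105581·179/60 = 1/2 ✓
b·c²: (-21488165/50533944)·36/25 + 1381945/16844648·1156/225 + 124000/2105581·32041/3600 = 1/3 ✓
b·Ac: 1381945/16844648·12/5 + 124000/2105581·(-77/150) = 1/6 ✓
b·c³: (-21488165/50533944)·(-216/125) + 1381945/16844648·(-39304/3375) + 124000/2105581·5735339/216000 = 1272579683/947511450 ≠ 1/4 ⇒ order 3.
b·(c∘Ac): 1381945/16844648·(-136/25) + 124000/2105581·(-13783/9000) = -50832977/94751145 ≠ 1/8
b·Ac²: 1381945/16844648·(-72/25) + 124000/2105581·13/1125 = -22323029/94751145 ≠ 1/12
b·A²c: 124000/2105581·(-3/5) = -74400/2105581 ≠ 1/24

3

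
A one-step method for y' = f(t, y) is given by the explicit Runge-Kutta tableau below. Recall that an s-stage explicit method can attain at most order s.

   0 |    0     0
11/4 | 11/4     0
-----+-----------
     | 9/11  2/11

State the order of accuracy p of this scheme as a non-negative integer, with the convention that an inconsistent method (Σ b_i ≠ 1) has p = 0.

2

b = (9/11, 2/11)
c = (0, 11/4)
Σ b_i: 9/11·1 + 2/11·1 = 1 ✓
b·c: 2/11·11/4 = 1/2 ✓; 2 stages ⇒ order 2.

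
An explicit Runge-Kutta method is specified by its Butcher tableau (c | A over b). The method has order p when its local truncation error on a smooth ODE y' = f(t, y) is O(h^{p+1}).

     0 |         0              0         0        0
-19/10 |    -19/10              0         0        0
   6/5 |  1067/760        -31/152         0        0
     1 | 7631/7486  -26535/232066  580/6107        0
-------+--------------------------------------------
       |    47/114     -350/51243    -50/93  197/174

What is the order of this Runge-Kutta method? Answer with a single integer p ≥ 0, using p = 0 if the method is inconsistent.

4

b = (47/114, -350/51243, -50/93, 197/174)
c = (0, -19/10, 6/5, 1)
Ac = (0, 0, 31/80, 261/788)
Σ b_i: 47/114·1 + (-350/51243)·1 + (-50/93)·1 + 197/174·1 = 1 ✓
b·c: (-350/51243)·(-19/10) + (-50/93)·6/5 + 197/174·1 = 1/2 ✓
b·c²: (-350/51243)·361/100 + (-50/93)·36/25 + 197/174·1 = 1/3 ✓
b·Ac: (-50/93)·31/80 + 197/174·261/788 = 1/6 ✓
b·c³: (-350/51243)·(-6859/1000) + (-50/93)·216/125 + 197/174·1 = 1/4 ✓
b·(c∘Ac): (-50/93)·93/200 + 197/174·261/788 = 1/8 ✓
b·Ac²: (-50/93)·(-589/800) + 197/174·(-435/1576) = 1/12 ✓
b·A²c: 197/174·29/788 = 1/24 ✓; 4 stages ⇒ order 4.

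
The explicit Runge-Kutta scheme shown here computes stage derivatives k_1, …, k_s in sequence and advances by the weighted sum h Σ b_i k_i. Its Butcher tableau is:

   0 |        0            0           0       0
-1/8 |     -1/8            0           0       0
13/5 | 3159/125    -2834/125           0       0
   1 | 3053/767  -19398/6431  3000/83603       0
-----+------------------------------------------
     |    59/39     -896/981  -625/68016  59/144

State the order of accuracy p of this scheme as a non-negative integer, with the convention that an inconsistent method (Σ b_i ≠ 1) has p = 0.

b = (59/39, -896/981, -625/68016, 59/144)
c = (0, -1/8, 13/5, 1)
Ac = (0, 0, 1417/500, 111/236)
Σ b_i: 59/39·1 + (-896/981)·1 + (-625/68016)·1 + 59/144·1 = 1 ✓
b·c: (-896/981)·(-1/8) + (-625/68016)·13/5 + 59/144·1 = 1/2 ✓
b·c²: (-896/981)·1/64 + (-625/68016)·169/25 + 59/144·1 = 1/3 ✓
b·Ac: (-625/68016)·1417/500 + 59/144·111/236 = 1/6 ✓
b·c³: (-896/981)·(-1/512) + (-625/68016)·2197/125 + 59/144·1 = 1/4 ✓
b·(c∘Ac): (-625/68016)·18421/2500 + 59/144·111/236 = 1/8 ✓
b·Ac²: (-625/68016)·(-1417/4000) + 59/144·369/1888 = 1/12 ✓
b·A²c: 59/144·6/59 = 1/24 ✓; 4 stages ⇒ order 4.

4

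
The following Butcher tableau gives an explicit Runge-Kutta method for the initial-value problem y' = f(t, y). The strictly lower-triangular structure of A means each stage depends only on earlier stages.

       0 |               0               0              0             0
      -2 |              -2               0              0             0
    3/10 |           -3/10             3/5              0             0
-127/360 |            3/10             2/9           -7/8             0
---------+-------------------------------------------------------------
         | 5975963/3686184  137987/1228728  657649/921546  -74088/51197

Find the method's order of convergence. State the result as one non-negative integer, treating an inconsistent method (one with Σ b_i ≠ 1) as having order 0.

b = (5975963/3686184, 137987/1228728, 657649/921546, -74088/51197)
c = (0, -2, 3/10, -127/360)
Ac = (0, 0, -6/5, -509/720)
Σ b_i: 5975963/3686184·1 + 137987/1228728·1 + 657649/921546·1 + (-74088/51197)·1 = 1 ✓
b·c: 137987/1228728·(-2) + 657649/921546·3/10 + (-74088/51197)·(-127/360) = 1/2 ✓
b·c²: 137987/1228728·4 + 657649/921546·9/100 + (-74088/51197)·16129/129600 = 1/3 ✓
b·Ac: 657649/921546·(-6/5) + (-74088/51197)·(-509/720) = 1/6 ✓
b·c³: 137987/1228728·(-8) + 657649/921546·27/1000 + (-74088/51197)·(-2048383/46656000) = -1803878071/2211710400 ≠ 1/4 ⇒ order 3.
b·(c∘Ac): 657649/921546·(-9/25) + (-74088/51197)·64643/259200 = -1518245/2457456 ≠ 1/8
b·Ac²: 657649/921546·12/5 + (-74088/51197)·5833/7200 = 8299489/15359100 ≠ 1/12
b·A²c: (-74088/51197)·21/20 = -388962/255985 ≠ 1/24

3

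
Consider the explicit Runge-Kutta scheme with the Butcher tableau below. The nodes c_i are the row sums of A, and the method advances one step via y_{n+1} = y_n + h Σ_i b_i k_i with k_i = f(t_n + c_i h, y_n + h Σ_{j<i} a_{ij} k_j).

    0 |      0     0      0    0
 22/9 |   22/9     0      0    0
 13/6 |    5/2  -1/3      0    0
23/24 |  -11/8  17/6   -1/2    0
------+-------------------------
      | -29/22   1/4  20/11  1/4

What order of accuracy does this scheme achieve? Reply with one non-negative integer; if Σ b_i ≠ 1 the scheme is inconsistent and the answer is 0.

b = (-29/22, 1/4, 20/11, 1/4)
c = (0, 22/9, 13/6, 23/24)
Ac = (0, 0, -22/27, 631/108)
Σ b_i: (-29/22)·1 + 1/4·1 + 20/11·1 + 1/4·1 = 1 ✓
b·c: 1/4·22/9 + 20/11·13/6 + 1/4·23/24 = 15175/3168 ≠ 1/2 ⇒ order 1.

1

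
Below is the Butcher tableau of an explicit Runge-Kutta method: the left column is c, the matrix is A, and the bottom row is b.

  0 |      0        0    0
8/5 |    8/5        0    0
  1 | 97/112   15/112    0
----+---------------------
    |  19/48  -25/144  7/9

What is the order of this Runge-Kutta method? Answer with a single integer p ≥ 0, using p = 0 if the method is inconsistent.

3

b = (19/48, -25/144, 7/9)
c = (0, 8/5, 1)
Ac = (0, 0, 3/14)
Σ b_i: 19/48·1 + (-25/144)·1 + 7/9·1 = 1 ✓
b·c: (-25/144)·8/5 + 7/9·1 = 1/2 ✓
b·c²: (-25/144)·64/25 + 7/9·1 = 1/3 ✓
b·Ac: 7/9·3/14 = 1/6 ✓; 3 stages ⇒ order 3.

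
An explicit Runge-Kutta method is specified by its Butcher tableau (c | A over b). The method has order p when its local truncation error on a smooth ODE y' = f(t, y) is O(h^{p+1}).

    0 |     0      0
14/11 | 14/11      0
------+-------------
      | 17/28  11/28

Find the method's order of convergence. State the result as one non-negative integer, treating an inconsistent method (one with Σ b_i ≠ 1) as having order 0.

b = (17/28, 11/28)
c = (0, 14/11)
Σ b_i: 17/28·1 + 11/28·1 = 1 ✓
b·c: 11/28·14/11 = 1/2 ✓; 2 stages ⇒ order 2.

2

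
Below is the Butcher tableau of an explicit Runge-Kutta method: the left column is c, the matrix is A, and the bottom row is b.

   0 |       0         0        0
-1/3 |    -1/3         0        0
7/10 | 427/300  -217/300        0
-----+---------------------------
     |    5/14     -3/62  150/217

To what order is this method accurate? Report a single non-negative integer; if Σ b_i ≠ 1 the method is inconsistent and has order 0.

3

b = (5/14, -3/62, 150/217)
c = (0, -1/3, 7/10)
Ac = (0, 0, 217/900)
Σ b_i: 5/14·1 + (-3/62)·1 + 150/217·1 = 1 ✓
b·c: (-3/62)·(-1/3) + 150/217·7/10 = 1/2 ✓
b·c²: (-3/62)·1/9 + 150/217·49/100 = 1/3 ✓
b·Ac: 150/217·217/900 = 1/6 ✓; 3 stages ⇒ order 3.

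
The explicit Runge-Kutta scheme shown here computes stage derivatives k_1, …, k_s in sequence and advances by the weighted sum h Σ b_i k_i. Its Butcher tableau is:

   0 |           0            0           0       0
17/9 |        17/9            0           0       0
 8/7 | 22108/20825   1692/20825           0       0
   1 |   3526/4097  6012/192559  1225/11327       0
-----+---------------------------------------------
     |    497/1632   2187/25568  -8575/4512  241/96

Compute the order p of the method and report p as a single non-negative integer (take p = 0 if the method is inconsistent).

4

b = (497/1632, 2187/25568, -8575/4512, 241/96)
c = (0, 17/9, 8/7, 1)
Ac = (0, 0, 188/1225, 44/241)
Σ b_i: 497/1632·1 + 2187/25568·1 + (-8575/4512)·1 + 241/96·1 = 1 ✓
b·c: 2187/25568·17/9 + (-8575/4512)·8/7 + 241/96·1 = 1/2 ✓
b·c²: 2187/25568·289/81 + (-8575/4512)·64/49 + 241/96·1 = 1/3 ✓
b·Ac: (-8575/4512)·188/1225 + 241/96·44/241 = 1/6 ✓
b·c³: 2187/25568·4913/729 + (-8575/4512)·512/343 + 241/96·1 = 1/4 ✓
b·(c∘Ac): (-8575/4512)·1504/8575 + 241/96·44/241 = 1/8 ✓
b·Ac²: (-8575/4512)·3196/11025 + 241/96·548/2169 = 1/12 ✓
b·A²c: 241/96·4/241 = 1/24 ✓; 4 stages ⇒ order 4.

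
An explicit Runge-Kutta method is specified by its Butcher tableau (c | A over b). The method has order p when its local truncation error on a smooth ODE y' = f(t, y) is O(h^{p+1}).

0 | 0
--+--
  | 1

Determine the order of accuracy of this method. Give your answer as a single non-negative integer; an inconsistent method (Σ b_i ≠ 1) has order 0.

1

b = (1)
c = (0)
Σ b_i: 1·1 = 1 ✓; 1 stage ⇒ order 1.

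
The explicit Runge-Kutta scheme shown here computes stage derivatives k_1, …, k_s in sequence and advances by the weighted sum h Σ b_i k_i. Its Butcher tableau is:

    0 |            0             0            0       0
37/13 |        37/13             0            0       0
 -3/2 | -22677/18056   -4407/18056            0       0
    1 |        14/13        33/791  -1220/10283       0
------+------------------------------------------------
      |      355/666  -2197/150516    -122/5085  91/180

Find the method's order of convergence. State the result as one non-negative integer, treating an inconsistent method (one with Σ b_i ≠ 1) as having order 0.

4

b = (355/666, -2197/150516, -122/5085, 91/180)
c = (0, 37/13, -3/2, 1)
Ac = (0, 0, -339/488, 27/91)
Σ b_i: 355/666·1 + (-2197/150516)·1 + (-122/5085)·1 + 91/180·1 = 1 ✓
b·c: (-2197/150516)·37/13 + (-122/5085)·(-3/2) + 91/180·1 = 1/2 ✓
b·c²: (-2197/150516)·1369/169 + (-122/5085)·9/4 + 91/180·1 = 1/3 ✓
b·Ac: (-122/5085)·(-339/488) + 91/180·27/91 = 1/6 ✓
b·c³: (-2197/150516)·50653/2197 + (-122/5085)·(-27/8) + 91/180·1 = 1/4 ✓
b·(c∘Ac): (-122/5085)·1017/976 + 91/180·27/91 = 1/8 ✓
b·Ac²: (-122/5085)·(-12543/6344) + 91/180·12/169 = 1/12 ✓
b·A²c: 91/180·15/182 = 1/24 ✓; 4 stages ⇒ order 4.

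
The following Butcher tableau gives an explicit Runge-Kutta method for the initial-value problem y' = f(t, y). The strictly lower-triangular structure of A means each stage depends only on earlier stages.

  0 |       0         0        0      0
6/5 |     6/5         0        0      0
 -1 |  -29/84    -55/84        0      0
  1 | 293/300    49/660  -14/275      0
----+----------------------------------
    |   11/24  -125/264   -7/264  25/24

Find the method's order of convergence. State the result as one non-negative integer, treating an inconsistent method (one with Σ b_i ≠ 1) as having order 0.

4

b = (11/24, -125/264, -7/264, 25/24)
c = (0, 6/5, -1, 1)
Ac = (0, 0, -11/14, 7/50)
Σ b_i: 11/24·1 + (-125/264)·1 + (-7/264)·1 + 25/24·1 = 1 ✓
b·c: (-125/264)·6/5 + (-7/264)·(-1) + 25/24·1 = 1/2 ✓
b·c²: (-125/264)·36/25 + (-7/264)·1 + 25/24·1 = 1/3 ✓
b·Ac: (-7/264)·(-11/14) + 25/24·7/50 = 1/6 ✓
b·c³: (-125/264)·216/125 + (-7/264)·(-1) + 25/24·1 = 1/4 ✓
b·(c∘Ac): (-7/264)·11/14 + 25/24·7/50 = 1/8 ✓
b·Ac²: (-7/264)·(-33/35) + 25/24·7/125 = 1/12 ✓
b·A²c: 25/24·1/25 = 1/24 ✓; 4 stages ⇒ order 4.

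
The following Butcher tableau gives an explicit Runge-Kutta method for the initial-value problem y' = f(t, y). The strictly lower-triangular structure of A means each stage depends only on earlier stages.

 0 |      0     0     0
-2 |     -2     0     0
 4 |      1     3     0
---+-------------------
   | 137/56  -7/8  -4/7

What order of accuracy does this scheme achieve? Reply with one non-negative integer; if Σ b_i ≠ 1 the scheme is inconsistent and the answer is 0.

1

b = (137/56, -7/8, -4/7)
c = (0, -2, 4)
Ac = (0, 0, -6)
Σ b_i: 137/56·1 + (-7/8)·1 + (-4/7)·1 = 1 ✓
b·c: (-7/8)·(-2) + (-4/7)·4 = -15/28 ≠ 1/2 ⇒ order 1.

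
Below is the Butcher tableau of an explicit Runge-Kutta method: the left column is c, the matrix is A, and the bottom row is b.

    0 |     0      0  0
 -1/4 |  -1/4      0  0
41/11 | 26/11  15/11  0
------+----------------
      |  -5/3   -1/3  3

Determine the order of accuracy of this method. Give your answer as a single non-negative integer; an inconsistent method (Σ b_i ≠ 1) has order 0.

b = (-5/3, -1/3, 3)
c = (0, -1/4, 41/11)
Ac = (0, 0, -15/44)
Σ b_i: (-5/3)·1 + (-1/3)·1 + 3·1 = 1 ✓
b·c: (-1/3)·(-1/4) + 3·41/11 = 1487/132 ≠ 1/2 ⇒ order 1.

1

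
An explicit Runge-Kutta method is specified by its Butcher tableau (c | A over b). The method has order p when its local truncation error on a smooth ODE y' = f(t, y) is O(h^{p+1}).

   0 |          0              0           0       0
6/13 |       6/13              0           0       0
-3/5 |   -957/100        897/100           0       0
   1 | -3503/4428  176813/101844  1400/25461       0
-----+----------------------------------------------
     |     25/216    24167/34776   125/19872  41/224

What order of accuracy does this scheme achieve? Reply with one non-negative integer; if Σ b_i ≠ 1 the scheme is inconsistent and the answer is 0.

4

b = (25/216, 24167/34776, 125/19872, 41/224)
c = (0, 6/13, -3/5, 1)
Ac = (0, 0, 207/50, 63/82)
Σ b_i: 25/216·1 + 24167/34776·1 + 125/19872·1 + 41/224·1 = 1 ✓
b·c: 24167/34776·6/13 + 125/19872·(-3/5) + 41/224·1 = 1/2 ✓
b·c²: 24167/34776·36/169 + 125/19872·9/25 + 41/224·1 = 1/3 ✓
b·Ac: 125/19872·207/50 + 41/224·63/82 = 1/6 ✓
b·c³: 24167/34776·216/2197 + 125/19872·(-27/125) + 41/224·1 = 1/4 ✓
b·(c∘Ac): 125/19872·(-621/250) + 41/224·63/82 = 1/8 ✓
b·Ac²: 125/19872·621/325 + 41/224·623/1599 = 1/12 ✓
b·A²c: 41/224·28/123 = 1/24 ✓; 4 stages ⇒ order 4.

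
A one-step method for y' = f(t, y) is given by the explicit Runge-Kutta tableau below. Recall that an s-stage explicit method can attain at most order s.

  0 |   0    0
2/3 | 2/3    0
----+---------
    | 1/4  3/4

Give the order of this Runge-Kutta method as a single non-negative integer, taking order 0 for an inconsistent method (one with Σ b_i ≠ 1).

2

b = (1/4, 3/4)
c = (0, 2/3)
Σ b_i: 1/4·1 + 3/4·1 = 1 ✓
b·c: 3/4·2/3 = 1/2 ✓; 2 stages ⇒ order 2.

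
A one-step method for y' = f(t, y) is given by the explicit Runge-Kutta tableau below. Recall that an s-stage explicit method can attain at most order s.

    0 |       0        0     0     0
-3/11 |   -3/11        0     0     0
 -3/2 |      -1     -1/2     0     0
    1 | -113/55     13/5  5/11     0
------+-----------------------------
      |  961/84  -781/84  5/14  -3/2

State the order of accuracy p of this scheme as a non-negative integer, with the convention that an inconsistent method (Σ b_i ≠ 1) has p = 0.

2

b = (961/84, -781/84, 5/14, -3/2)
c = (0, -3/11, -3/2, 1)
Ac = (0, 0, 3/22, -153/110)
Σ b_i: 961/84·1 + (-781/84)·1 + 5/14·1 + (-3/2)·1 = 1 ✓
b·c: (-781/84)·(-3/11) + 5/14·(-3/2) + (-3/2)·1 = 1/2 ✓
b·c²: (-781/84)·9/121 + 5/14·9/4 + (-3/2)·1 = -855/616 ≠ 1/3 ⇒ order 2.
b·Ac: 5/14·3/22 + (-3/2)·(-153/110) = 822/385 ≠ 1/6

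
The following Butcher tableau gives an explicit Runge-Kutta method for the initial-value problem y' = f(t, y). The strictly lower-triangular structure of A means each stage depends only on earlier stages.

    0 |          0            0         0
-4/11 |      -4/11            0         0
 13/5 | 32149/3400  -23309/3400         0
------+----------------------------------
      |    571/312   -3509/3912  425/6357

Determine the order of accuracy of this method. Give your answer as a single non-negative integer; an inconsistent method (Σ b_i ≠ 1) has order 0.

b = (571/312, -3509/3912, 425/6357)
c = (0, -4/11, 13/5)
Ac = (0, 0, 2119/850)
Σ b_i: 571/312·1 + (-3509/3912)·1 + 425/6357·1 = 1 ✓
b·c: (-3509/3912)·(-4/11) + 425/6357·13/5 = 1/2 ✓
b·c²: (-3509/3912)·16/121 + 425/6357·169/25 = 1/3 ✓
b·Ac: 425/6357·2119/850 = 1/6 ✓; 3 stages ⇒ order 3.

3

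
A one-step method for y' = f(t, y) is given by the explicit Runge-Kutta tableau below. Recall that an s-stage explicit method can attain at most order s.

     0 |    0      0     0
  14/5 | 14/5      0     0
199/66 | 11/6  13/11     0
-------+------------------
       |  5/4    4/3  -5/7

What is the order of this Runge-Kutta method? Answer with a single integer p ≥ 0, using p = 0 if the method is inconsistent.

0

b = (5/4, 4/3, -5/7)
c = (0, 14/5, 199/66)
Ac = (0, 0, 182/55)
Σ b_i: 5/4·1 + 4/3·1 + (-5/7)·1 = 157/84 ≠ 1 ⇒ order 0.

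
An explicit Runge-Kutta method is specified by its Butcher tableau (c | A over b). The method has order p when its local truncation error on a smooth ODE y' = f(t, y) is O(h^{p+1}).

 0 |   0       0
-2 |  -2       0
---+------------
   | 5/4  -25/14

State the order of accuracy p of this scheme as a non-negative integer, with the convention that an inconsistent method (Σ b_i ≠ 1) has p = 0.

0

b = (5/4, -25/14)
c = (0, -2)
Σ b_i: 5/4·1 + (-25/14)·1 = -15/28 ≠ 1 ⇒ order 0.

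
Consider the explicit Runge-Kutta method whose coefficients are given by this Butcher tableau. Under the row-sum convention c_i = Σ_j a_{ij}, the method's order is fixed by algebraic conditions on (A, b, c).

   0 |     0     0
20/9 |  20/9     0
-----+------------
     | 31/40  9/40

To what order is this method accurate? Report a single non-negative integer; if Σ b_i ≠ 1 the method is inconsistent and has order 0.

2

b = (31/40, 9/40)
c = (0, 20/9)
Σ b_i: 31/40·1 + 9/40·1 = 1 ✓
b·c: 9/40·20/9 = 1/2 ✓; 2 stages ⇒ order 2.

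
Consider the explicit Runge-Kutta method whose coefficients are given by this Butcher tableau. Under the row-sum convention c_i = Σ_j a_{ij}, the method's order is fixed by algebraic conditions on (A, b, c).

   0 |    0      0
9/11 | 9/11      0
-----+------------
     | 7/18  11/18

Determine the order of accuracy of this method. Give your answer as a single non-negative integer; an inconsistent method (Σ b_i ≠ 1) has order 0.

b = (7/18, 11/18)
c = (0, 9/11)
Σ b_i: 7/18·1 + 11/18·1 = 1 ✓
b·c: 11/18·9/11 = 1/2 ✓; 2 stages ⇒ order 2.

2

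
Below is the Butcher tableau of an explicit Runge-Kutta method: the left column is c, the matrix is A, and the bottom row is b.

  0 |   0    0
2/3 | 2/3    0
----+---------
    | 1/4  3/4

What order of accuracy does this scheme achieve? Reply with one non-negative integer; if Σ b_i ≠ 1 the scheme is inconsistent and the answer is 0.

b = (1/4, 3/4)
c = (0, 2/3)
Σ b_i: 1/4·1 + 3/4·1 = 1 ✓
b·c: 3/4·2/3 = 1/2 ✓; 2 stages ⇒ order 2.

2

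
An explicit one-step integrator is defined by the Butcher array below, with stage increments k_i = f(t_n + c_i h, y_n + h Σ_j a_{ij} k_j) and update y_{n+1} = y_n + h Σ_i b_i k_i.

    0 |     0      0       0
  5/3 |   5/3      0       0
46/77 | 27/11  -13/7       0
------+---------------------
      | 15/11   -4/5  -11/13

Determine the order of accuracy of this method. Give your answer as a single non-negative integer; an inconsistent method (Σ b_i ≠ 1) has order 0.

b = (15/11, -4/5, -11/13)
c = (0, 5/3, 46/77)
Ac = (0, 0, -65/21)
Σ b_i: 15/11·1 + (-4/5)·1 + (-11/13)·1 = -202/715 ≠ 1 ⇒ order 0.

0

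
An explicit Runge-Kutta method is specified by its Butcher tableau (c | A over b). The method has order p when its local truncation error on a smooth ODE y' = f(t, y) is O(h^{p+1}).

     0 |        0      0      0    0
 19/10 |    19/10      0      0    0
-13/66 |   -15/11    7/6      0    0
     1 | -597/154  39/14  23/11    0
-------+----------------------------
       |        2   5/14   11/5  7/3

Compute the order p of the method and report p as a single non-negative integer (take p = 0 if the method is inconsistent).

b = (2, 5/14, 11/5, 7/3)
c = (0, 19/10, -13/66, 1)
Ac = (0, 0, 133/60, 248053/50820)
Σ b_i: 2·1 + 5/14·1 + 11/5·1 + 7/3·1 = 1447/210 ≠ 1 ⇒ order 0.

0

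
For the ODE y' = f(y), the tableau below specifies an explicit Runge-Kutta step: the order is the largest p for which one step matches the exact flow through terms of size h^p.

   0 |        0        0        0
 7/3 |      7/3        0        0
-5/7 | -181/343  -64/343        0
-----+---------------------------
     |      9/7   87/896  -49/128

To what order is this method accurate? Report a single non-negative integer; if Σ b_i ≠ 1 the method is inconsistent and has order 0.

3

b = (9/7, 87/896, -49/128)
c = (0, 7/3, -5/7)
Ac = (0, 0, -64/147)
Σ b_i: 9/7·1 + 87/896·1 + (-49/128)·1 = 1 ✓
b·c: 87/896·7/3 + (-49/128)·(-5/7) = 1/2 ✓
b·c²: 87/896·49/9 + (-49/128)·25/49 = 1/3 ✓
b·Ac: (-49/128)·(-64/147) = 1/6 ✓; 3 stages ⇒ order 3.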